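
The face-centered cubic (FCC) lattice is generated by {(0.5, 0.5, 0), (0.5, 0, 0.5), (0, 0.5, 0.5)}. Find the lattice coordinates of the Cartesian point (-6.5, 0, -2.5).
-4b₁ - 9b₂ + 4b₃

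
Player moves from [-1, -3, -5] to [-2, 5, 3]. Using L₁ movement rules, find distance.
17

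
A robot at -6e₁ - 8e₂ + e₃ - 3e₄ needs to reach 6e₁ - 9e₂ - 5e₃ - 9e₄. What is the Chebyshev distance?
12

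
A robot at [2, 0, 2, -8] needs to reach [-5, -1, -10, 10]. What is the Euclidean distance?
22.7596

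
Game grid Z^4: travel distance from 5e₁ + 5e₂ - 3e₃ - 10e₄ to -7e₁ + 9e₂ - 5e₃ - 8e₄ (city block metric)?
20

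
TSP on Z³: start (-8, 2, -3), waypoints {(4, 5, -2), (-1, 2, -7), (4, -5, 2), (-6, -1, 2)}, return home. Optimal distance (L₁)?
62
(one optimal route: (-8, 2, -3) → (-1, 2, -7) → (4, 5, -2) → (4, -5, 2) → (-6, -1, 2) → (-8, 2, -3))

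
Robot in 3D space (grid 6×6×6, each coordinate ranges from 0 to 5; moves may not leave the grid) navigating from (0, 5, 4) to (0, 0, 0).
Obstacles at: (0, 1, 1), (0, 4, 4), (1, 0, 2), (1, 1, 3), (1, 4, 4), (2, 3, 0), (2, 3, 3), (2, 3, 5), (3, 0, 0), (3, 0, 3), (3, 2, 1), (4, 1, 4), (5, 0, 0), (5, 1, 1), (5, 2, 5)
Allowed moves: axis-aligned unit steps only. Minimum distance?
9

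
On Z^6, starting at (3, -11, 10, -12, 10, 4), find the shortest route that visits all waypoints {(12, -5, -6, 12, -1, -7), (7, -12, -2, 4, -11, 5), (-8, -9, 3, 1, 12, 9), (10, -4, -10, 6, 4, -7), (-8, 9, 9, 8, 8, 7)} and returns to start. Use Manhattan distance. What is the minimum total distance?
266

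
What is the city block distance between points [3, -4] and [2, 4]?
9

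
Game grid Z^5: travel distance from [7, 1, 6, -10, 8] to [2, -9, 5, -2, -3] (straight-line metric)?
17.6352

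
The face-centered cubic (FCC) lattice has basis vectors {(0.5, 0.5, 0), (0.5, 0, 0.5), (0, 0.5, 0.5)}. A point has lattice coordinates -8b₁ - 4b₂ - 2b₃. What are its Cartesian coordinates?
(-6, -5, -3)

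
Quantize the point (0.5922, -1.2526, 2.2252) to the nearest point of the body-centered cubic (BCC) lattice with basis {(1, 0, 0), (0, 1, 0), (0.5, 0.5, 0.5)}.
(0.5, -1.5, 2.5)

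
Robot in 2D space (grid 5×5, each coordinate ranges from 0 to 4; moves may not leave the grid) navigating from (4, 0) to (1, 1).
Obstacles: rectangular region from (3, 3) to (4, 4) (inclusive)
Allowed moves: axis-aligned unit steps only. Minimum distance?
4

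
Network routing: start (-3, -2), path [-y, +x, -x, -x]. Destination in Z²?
(-4, -3)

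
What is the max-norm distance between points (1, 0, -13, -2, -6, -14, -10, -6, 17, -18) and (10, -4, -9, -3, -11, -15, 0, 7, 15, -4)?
14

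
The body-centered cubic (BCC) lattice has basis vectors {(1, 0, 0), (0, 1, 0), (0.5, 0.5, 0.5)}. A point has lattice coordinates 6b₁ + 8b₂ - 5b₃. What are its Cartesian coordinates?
(3.5, 5.5, -2.5)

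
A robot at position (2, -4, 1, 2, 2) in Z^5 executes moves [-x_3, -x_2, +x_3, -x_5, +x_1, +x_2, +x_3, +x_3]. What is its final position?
(3, -4, 3, 2, 1)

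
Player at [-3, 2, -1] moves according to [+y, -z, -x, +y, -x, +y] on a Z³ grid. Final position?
(-5, 5, -2)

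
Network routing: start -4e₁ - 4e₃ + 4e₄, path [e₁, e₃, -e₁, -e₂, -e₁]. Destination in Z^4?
(-5, -1, -3, 4)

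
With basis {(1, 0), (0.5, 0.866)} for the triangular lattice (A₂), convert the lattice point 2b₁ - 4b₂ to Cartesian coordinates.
(0, -3.464)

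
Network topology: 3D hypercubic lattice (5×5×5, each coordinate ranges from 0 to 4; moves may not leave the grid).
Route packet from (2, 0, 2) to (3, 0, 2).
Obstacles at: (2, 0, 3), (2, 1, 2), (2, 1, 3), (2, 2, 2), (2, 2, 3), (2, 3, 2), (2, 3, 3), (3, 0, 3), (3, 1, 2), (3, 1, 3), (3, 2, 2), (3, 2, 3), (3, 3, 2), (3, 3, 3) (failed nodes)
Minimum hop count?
1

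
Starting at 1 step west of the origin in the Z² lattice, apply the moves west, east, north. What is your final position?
(-1, 1)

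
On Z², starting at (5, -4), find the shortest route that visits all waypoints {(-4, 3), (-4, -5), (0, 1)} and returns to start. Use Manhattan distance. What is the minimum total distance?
34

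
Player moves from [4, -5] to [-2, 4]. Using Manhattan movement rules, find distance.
15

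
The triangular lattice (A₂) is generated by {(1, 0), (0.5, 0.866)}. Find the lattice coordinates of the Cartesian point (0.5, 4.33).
-2b₁ + 5b₂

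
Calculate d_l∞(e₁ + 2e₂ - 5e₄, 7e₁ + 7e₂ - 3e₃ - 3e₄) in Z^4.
6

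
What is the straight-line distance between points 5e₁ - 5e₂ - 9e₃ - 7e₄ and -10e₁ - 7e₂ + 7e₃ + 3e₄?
24.1868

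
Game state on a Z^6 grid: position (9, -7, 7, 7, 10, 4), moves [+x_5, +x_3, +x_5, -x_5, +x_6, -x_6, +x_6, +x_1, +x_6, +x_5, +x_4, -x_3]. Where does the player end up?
(10, -7, 7, 8, 12, 6)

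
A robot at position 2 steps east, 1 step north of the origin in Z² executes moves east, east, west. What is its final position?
(3, 1)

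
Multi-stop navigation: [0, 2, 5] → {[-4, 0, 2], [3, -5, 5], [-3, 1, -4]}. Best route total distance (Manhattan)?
33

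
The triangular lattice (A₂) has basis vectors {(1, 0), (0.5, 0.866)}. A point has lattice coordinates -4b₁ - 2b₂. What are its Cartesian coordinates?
(-5, -1.732)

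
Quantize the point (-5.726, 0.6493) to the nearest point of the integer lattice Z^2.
(-6, 1)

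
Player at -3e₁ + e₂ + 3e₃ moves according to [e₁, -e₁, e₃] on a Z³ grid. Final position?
(-3, 1, 4)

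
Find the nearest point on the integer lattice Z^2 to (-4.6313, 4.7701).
(-5, 5)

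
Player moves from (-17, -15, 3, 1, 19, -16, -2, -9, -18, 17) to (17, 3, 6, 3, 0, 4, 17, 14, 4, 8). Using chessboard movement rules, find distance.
34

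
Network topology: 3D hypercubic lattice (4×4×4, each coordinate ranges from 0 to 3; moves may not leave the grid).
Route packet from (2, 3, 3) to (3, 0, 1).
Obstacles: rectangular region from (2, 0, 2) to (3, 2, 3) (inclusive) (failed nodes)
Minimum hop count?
6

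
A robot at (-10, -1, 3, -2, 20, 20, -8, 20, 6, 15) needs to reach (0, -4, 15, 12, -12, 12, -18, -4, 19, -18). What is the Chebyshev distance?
33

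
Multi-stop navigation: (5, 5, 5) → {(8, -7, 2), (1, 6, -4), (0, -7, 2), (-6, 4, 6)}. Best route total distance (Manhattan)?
60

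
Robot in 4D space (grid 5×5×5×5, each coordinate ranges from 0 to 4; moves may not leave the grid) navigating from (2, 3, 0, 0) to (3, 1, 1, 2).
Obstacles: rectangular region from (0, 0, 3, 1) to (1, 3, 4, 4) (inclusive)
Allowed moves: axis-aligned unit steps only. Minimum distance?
6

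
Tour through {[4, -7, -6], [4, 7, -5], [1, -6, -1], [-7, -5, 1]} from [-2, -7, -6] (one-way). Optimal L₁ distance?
49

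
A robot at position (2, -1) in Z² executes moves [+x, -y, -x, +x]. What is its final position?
(3, -2)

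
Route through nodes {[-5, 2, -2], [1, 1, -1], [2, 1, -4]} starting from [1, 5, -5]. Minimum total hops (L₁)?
18
(one optimal route: (1, 5, -5) → (2, 1, -4) → (1, 1, -1) → (-5, 2, -2))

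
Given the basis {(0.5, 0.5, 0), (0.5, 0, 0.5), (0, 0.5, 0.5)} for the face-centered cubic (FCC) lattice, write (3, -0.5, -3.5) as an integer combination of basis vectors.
6b₁ - 7b₃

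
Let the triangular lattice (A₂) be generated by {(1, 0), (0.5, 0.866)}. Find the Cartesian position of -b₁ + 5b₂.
(1.5, 4.33)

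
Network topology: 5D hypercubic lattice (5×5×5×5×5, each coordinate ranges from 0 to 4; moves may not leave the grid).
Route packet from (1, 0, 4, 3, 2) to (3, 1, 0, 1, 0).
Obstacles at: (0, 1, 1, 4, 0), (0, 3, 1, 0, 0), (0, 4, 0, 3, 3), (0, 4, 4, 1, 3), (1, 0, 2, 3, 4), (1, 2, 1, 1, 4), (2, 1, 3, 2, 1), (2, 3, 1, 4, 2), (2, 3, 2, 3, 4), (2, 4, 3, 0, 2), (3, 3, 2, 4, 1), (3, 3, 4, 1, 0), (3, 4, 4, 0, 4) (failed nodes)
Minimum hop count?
11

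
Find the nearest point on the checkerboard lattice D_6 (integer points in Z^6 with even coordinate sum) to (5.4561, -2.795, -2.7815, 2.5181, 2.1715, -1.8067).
(5, -3, -3, 3, 2, -2)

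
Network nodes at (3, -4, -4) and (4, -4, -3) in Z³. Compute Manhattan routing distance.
2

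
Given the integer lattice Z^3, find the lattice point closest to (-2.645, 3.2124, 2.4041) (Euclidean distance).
(-3, 3, 2)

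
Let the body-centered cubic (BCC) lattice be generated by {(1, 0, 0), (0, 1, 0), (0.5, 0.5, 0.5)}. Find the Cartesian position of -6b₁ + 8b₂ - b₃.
(-6.5, 7.5, -0.5)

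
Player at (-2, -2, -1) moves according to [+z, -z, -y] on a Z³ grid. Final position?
(-2, -3, -1)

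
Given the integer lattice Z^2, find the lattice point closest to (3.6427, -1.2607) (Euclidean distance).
(4, -1)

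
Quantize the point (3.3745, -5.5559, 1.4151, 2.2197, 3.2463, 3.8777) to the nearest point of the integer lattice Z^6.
(3, -6, 1, 2, 3, 4)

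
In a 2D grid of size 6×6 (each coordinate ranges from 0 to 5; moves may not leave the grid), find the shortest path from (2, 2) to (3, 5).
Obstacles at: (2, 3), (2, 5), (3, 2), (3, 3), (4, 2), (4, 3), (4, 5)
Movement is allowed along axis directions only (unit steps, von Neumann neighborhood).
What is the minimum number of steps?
6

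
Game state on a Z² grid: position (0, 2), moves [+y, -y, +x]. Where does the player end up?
(1, 2)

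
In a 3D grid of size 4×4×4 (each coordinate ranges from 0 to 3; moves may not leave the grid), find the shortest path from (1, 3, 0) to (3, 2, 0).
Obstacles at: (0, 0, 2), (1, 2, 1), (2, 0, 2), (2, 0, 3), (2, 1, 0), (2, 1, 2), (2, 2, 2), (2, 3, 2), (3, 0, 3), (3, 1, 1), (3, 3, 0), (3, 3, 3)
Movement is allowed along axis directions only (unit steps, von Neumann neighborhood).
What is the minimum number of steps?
3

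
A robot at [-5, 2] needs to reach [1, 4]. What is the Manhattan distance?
8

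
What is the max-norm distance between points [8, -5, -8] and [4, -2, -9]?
4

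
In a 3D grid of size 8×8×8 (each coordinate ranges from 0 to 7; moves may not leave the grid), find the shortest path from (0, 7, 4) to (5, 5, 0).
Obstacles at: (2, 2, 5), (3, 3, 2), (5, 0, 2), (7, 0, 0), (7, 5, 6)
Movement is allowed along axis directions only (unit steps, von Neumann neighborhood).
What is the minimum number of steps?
11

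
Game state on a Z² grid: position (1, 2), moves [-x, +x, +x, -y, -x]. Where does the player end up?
(1, 1)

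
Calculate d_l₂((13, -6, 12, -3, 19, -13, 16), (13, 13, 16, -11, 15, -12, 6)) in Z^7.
23.622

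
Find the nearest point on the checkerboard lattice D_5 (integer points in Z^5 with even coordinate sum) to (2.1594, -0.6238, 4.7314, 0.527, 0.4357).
(2, -1, 5, 0, 0)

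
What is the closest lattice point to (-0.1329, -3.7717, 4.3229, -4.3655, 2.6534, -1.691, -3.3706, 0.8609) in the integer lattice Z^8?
(0, -4, 4, -4, 3, -2, -3, 1)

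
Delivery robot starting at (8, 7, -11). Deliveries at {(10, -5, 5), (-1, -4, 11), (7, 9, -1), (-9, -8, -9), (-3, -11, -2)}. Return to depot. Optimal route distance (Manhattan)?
126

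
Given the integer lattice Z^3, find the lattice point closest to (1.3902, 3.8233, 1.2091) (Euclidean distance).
(1, 4, 1)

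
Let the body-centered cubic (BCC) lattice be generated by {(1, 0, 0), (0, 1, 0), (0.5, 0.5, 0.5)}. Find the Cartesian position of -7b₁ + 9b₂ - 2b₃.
(-8, 8, -1)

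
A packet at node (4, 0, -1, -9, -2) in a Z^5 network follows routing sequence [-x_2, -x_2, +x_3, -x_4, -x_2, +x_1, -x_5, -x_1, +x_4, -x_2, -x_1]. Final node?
(3, -4, 0, -9, -3)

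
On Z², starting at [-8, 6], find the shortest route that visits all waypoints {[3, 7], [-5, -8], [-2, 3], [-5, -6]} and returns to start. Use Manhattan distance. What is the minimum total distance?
52
(one optimal route: (-8, 6) → (3, 7) → (-2, 3) → (-5, -8) → (-5, -6) → (-8, 6))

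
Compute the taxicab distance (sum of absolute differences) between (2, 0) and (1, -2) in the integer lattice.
3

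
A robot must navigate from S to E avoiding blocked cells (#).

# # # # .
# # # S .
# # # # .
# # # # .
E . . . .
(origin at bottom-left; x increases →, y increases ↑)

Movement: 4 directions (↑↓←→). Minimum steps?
8
(one shortest path: (3, 3) → (4, 3) → (4, 2) → (4, 1) → (4, 0) → (3, 0) → (2, 0) → (1, 0) → (0, 0))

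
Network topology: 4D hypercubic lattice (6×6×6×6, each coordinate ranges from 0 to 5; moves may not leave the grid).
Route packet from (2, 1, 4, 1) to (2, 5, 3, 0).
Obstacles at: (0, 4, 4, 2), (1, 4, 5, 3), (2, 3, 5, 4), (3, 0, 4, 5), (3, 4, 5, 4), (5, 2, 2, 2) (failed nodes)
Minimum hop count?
6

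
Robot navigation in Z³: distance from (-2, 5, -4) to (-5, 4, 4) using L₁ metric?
12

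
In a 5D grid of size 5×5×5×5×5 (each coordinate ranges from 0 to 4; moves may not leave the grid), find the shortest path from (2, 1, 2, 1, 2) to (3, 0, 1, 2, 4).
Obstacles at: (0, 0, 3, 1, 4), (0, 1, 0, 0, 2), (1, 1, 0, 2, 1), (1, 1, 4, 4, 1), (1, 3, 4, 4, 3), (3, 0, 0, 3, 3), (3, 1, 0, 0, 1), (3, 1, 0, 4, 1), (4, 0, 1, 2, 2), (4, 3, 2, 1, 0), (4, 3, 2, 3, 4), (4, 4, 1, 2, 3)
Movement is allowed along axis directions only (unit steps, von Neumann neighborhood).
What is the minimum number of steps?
6
(one shortest path: (2, 1, 2, 1, 2) → (3, 1, 2, 1, 2) → (3, 0, 2, 1, 2) → (3, 0, 1, 1, 2) → (3, 0, 1, 2, 2) → (3, 0, 1, 2, 3) → (3, 0, 1, 2, 4))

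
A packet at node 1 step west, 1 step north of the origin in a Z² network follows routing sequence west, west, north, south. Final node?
(-3, 1)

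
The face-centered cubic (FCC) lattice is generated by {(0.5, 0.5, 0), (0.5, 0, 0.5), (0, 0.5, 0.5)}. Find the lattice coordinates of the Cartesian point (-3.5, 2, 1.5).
-3b₁ - 4b₂ + 7b₃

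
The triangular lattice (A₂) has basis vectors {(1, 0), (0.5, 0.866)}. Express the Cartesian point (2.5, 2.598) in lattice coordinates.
b₁ + 3b₂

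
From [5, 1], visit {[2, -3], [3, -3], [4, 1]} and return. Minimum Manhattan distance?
14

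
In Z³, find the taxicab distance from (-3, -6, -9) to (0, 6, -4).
20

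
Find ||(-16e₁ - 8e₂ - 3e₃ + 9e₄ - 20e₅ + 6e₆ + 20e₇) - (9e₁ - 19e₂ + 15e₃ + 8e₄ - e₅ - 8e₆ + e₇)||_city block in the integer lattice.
107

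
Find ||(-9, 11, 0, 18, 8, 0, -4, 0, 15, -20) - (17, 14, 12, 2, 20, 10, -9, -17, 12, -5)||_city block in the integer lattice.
119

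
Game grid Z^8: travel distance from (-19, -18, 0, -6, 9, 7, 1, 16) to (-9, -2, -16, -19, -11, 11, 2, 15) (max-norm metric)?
20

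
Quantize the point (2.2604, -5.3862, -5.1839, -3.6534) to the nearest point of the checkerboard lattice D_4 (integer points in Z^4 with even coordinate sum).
(2, -5, -5, -4)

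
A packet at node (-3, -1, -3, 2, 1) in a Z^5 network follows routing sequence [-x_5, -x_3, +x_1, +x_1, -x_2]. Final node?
(-1, -2, -4, 2, 0)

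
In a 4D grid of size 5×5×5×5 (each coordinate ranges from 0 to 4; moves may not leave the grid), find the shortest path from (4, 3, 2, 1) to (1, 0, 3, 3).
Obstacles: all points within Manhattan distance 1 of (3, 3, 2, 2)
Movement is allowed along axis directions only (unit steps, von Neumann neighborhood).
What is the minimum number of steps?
9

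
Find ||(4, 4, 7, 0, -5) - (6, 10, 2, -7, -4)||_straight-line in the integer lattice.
10.7238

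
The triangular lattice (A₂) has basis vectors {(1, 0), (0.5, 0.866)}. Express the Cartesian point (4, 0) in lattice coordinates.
4b₁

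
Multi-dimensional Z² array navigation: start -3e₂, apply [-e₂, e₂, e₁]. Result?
(1, -3)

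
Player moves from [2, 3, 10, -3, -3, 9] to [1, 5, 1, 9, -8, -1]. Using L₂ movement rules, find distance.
18.8414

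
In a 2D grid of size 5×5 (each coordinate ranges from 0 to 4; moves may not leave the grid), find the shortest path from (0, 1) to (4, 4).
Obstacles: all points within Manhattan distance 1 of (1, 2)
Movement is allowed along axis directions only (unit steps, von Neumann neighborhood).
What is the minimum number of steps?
9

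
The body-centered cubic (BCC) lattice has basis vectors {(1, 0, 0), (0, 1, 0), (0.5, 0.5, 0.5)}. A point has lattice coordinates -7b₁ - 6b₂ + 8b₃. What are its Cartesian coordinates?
(-3, -2, 4)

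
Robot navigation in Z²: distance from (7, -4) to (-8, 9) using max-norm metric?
15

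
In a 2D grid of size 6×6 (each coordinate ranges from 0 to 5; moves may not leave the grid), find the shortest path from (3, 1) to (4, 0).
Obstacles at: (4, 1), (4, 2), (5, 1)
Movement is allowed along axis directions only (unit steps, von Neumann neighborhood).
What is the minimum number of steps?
2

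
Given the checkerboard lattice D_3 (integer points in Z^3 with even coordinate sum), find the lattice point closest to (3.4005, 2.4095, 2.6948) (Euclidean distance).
(3, 2, 3)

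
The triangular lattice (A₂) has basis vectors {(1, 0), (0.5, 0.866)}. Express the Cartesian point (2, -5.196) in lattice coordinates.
5b₁ - 6b₂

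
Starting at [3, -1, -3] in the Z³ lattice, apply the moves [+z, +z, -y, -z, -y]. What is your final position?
(3, -3, -2)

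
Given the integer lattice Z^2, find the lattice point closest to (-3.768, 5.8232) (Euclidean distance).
(-4, 6)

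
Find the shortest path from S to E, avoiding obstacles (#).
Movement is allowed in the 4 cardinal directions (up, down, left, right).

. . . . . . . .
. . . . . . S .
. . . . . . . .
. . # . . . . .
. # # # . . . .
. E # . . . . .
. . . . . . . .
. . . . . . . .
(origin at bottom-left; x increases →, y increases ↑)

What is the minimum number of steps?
11
(one shortest path: (6, 6) → (5, 6) → (4, 6) → (3, 6) → (2, 6) → (1, 6) → (0, 6) → (0, 5) → (0, 4) → (0, 3) → (0, 2) → (1, 2))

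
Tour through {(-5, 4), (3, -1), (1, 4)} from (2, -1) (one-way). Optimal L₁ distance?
14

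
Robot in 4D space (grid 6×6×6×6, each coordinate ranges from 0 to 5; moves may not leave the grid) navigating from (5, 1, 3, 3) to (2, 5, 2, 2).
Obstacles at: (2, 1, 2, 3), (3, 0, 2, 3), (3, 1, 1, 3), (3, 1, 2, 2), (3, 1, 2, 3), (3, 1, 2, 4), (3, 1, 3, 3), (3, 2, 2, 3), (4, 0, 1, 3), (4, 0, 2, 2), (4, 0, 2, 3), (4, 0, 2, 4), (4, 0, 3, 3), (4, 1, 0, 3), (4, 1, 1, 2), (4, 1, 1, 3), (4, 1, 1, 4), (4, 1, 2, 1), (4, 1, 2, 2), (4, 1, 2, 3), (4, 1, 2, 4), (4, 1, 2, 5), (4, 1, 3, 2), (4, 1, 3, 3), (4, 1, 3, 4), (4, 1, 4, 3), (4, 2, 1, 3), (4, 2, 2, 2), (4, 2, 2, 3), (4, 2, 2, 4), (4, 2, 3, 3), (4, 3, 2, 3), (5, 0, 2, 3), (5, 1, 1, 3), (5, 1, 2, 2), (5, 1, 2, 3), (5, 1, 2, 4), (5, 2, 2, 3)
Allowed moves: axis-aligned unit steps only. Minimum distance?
9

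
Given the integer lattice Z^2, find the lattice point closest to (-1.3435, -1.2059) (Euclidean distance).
(-1, -1)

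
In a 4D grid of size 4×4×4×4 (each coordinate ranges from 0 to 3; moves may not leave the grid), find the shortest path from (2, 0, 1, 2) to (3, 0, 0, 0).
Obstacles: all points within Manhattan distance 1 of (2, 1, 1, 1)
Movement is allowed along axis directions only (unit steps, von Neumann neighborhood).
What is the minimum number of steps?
4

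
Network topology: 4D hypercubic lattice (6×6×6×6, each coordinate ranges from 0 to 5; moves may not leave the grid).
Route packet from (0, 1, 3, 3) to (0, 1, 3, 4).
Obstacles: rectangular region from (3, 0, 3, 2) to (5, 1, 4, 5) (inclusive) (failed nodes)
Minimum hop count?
1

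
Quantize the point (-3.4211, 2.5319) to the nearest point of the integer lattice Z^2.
(-3, 3)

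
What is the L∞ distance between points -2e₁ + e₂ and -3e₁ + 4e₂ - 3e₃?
3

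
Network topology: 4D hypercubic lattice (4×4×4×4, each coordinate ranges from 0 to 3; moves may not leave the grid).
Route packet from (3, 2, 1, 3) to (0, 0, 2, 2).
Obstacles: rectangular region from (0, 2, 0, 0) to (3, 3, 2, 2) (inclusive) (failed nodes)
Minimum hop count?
7
(one shortest path: (3, 2, 1, 3) → (2, 2, 1, 3) → (1, 2, 1, 3) → (0, 2, 1, 3) → (0, 1, 1, 3) → (0, 0, 1, 3) → (0, 0, 2, 3) → (0, 0, 2, 2))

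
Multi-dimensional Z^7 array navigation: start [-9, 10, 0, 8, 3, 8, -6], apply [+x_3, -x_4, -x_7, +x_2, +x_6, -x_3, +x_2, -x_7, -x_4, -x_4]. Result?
(-9, 12, 0, 5, 3, 9, -8)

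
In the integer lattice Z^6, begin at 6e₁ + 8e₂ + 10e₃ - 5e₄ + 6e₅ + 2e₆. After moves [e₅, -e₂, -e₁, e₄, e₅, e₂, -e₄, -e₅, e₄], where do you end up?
(5, 8, 10, -4, 7, 2)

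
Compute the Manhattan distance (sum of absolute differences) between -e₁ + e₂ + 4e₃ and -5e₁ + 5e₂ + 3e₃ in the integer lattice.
9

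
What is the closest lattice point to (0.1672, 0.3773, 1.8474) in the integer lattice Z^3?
(0, 0, 2)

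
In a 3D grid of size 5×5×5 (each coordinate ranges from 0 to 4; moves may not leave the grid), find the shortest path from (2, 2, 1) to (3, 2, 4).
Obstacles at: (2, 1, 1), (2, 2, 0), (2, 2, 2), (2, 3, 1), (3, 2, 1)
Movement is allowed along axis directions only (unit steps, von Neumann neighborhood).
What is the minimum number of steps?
6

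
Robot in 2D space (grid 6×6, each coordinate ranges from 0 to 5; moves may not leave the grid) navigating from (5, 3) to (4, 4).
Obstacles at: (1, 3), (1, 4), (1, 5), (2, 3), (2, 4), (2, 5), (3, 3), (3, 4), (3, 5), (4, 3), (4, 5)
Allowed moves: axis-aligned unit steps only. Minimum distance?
2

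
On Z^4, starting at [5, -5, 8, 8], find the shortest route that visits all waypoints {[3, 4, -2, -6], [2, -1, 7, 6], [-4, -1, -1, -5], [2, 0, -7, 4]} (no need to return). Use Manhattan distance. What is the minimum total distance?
61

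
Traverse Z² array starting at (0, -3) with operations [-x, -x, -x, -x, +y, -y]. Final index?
(-4, -3)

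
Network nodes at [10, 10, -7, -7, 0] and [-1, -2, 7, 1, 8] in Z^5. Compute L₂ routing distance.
24.2693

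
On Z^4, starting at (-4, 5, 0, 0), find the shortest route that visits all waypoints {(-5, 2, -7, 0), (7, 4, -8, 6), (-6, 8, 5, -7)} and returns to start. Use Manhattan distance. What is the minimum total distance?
90
(one optimal route: (-4, 5, 0, 0) → (7, 4, -8, 6) → (-5, 2, -7, 0) → (-6, 8, 5, -7) → (-4, 5, 0, 0))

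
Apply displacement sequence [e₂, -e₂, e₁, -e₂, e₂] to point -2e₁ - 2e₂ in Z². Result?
(-1, -2)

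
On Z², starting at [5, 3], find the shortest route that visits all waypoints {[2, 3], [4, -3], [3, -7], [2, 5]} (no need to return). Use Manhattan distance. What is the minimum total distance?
20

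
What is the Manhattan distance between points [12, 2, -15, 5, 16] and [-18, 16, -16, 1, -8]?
73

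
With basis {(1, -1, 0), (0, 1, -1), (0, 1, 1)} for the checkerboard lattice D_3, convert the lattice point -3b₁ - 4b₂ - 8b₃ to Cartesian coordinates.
(-3, -9, -4)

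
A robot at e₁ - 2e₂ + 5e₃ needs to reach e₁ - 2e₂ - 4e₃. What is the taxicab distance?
9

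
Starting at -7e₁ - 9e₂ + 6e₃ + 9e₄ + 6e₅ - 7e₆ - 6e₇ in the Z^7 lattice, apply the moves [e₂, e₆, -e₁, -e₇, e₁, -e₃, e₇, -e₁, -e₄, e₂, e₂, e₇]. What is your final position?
(-8, -6, 5, 8, 6, -6, -5)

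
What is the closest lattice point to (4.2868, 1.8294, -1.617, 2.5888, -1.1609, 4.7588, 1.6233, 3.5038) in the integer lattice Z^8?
(4, 2, -2, 3, -1, 5, 2, 4)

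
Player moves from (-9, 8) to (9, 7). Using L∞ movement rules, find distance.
18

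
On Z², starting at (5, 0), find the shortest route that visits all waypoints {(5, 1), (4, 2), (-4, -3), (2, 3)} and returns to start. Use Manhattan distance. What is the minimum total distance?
30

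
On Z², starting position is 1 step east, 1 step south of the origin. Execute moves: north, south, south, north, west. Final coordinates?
(0, -1)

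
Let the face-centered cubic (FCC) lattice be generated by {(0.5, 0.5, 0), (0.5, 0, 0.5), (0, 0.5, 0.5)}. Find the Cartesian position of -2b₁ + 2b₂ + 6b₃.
(0, 2, 4)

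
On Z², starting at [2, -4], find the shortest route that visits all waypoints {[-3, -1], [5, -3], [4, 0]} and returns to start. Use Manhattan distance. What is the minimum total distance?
24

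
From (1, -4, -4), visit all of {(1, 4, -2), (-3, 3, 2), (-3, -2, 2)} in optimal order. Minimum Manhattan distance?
24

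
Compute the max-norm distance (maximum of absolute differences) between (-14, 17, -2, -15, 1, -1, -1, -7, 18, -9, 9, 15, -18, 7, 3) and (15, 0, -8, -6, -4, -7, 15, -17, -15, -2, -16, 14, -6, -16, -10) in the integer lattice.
33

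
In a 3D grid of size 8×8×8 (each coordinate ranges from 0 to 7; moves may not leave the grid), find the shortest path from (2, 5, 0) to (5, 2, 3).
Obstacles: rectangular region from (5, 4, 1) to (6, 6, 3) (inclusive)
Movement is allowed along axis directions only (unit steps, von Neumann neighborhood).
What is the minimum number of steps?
9
(one shortest path: (2, 5, 0) → (3, 5, 0) → (4, 5, 0) → (5, 5, 0) → (5, 4, 0) → (5, 3, 0) → (5, 2, 0) → (5, 2, 1) → (5, 2, 2) → (5, 2, 3))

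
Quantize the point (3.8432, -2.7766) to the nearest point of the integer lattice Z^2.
(4, -3)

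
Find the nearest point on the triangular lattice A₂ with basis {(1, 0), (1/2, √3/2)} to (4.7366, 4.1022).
(4.5, 4.33)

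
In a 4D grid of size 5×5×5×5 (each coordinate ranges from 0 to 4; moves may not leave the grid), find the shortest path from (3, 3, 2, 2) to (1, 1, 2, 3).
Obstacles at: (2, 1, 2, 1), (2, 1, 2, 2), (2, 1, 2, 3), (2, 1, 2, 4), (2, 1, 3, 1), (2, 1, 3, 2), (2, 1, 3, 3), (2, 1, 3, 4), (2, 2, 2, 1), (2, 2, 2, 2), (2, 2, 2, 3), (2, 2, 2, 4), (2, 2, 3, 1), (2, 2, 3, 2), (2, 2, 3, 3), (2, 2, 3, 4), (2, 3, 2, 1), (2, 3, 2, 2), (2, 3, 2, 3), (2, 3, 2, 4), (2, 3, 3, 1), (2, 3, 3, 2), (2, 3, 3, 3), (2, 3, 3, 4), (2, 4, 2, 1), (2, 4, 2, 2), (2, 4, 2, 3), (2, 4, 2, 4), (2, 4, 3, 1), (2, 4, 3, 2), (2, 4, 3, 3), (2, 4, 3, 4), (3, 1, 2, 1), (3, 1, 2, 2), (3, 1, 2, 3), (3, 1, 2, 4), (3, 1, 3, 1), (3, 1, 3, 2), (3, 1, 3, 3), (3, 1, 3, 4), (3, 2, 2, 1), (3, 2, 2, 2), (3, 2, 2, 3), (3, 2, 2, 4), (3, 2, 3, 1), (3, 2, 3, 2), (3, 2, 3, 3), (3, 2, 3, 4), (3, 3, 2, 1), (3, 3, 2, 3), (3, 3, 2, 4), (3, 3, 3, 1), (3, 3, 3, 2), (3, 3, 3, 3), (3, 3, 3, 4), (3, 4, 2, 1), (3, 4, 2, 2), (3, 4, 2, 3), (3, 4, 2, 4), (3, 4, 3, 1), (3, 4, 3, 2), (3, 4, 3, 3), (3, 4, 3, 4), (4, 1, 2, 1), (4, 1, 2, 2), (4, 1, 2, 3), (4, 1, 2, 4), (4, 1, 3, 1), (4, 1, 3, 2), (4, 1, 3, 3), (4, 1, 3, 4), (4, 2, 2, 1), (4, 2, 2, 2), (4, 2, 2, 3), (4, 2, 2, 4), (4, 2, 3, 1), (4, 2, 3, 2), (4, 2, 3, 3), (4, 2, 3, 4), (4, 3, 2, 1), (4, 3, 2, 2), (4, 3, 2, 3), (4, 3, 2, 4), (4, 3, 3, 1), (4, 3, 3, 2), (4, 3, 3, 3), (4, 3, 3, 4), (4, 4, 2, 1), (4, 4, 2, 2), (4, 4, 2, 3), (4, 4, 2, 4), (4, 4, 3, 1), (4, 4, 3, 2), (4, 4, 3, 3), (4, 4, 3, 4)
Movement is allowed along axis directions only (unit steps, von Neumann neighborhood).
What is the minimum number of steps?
7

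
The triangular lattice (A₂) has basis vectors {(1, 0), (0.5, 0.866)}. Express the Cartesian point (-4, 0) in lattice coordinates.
-4b₁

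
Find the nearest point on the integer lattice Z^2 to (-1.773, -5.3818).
(-2, -5)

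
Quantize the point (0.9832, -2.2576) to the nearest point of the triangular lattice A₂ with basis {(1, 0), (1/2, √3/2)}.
(1, -1.732)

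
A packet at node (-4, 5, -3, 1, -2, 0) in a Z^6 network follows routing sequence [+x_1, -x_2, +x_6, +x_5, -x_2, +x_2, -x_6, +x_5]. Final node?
(-3, 4, -3, 1, 0, 0)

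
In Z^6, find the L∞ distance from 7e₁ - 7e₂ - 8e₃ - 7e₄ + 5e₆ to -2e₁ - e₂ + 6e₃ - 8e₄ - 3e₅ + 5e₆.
14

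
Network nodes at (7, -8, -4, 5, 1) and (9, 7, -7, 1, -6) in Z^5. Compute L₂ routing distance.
17.4069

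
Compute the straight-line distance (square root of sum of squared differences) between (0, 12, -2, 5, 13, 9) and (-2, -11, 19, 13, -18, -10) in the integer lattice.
48.5798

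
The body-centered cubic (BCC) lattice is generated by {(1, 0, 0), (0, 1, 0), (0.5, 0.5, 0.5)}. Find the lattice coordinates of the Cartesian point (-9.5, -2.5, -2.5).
-7b₁ - 5b₃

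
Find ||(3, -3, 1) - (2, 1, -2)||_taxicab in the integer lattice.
8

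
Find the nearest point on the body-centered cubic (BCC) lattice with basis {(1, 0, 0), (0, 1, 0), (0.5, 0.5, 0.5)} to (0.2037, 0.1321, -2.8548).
(0, 0, -3)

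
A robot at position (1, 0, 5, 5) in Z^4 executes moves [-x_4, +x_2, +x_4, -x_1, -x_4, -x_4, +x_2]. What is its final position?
(0, 2, 5, 3)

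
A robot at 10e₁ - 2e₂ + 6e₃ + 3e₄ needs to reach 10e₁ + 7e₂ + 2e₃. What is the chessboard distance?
9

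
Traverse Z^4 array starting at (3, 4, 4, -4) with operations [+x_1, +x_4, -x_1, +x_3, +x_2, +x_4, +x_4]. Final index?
(3, 5, 5, -1)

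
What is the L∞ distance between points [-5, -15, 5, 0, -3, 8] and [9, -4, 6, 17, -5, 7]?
17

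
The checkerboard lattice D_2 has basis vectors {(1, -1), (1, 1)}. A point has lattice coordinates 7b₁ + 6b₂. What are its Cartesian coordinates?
(13, -1)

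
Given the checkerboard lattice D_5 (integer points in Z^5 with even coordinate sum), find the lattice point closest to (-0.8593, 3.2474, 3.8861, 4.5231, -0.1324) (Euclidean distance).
(-1, 3, 4, 4, 0)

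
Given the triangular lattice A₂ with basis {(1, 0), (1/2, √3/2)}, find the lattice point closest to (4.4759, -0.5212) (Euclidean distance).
(4.5, -0.866)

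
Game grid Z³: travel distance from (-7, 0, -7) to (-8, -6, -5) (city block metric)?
9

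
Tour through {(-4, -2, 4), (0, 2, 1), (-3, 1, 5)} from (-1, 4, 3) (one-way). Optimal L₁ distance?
18
(one optimal route: (-1, 4, 3) → (0, 2, 1) → (-3, 1, 5) → (-4, -2, 4))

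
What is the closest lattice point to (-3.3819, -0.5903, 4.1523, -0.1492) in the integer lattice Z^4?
(-3, -1, 4, 0)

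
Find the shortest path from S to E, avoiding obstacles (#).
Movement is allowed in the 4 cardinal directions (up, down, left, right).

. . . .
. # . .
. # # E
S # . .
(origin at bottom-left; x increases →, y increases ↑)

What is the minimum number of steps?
8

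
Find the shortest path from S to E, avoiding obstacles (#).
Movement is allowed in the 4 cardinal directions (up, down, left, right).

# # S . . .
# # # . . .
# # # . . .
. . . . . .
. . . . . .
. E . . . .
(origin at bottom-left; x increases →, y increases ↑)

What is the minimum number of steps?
8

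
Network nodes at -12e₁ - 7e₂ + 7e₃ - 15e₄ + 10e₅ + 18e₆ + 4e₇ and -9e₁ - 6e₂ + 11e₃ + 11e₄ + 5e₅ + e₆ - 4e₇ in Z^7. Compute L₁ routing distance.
64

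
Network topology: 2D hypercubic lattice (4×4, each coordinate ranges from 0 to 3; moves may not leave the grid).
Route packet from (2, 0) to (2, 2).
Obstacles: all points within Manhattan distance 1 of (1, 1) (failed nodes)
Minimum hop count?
4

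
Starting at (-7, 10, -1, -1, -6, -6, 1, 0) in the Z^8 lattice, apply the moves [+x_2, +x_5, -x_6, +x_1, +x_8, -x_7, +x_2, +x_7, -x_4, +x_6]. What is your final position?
(-6, 12, -1, -2, -5, -6, 1, 1)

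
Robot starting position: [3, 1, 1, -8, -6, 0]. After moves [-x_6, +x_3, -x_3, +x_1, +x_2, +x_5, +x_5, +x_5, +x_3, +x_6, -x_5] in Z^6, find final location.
(4, 2, 2, -8, -4, 0)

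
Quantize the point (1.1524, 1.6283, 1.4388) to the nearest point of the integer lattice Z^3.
(1, 2, 1)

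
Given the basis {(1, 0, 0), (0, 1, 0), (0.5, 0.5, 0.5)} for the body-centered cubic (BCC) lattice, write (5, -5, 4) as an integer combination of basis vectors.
b₁ - 9b₂ + 8b₃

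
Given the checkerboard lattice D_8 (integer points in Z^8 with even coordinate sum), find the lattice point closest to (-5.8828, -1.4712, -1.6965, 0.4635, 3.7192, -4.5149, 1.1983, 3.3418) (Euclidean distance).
(-6, -1, -2, 0, 4, -5, 1, 3)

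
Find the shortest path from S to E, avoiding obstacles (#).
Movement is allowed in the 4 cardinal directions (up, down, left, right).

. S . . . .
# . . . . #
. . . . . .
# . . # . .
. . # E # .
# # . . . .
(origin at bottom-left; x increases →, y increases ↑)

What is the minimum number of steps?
12
(one shortest path: (1, 5) → (2, 5) → (3, 5) → (4, 5) → (4, 4) → (4, 3) → (5, 3) → (5, 2) → (5, 1) → (5, 0) → (4, 0) → (3, 0) → (3, 1))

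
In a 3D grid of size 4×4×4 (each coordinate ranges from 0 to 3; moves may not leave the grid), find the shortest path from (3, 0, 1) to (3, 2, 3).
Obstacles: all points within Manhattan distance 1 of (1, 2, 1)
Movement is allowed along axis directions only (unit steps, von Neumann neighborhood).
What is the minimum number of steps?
4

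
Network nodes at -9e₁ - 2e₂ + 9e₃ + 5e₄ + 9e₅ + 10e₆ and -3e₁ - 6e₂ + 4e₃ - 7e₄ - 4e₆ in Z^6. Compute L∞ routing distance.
14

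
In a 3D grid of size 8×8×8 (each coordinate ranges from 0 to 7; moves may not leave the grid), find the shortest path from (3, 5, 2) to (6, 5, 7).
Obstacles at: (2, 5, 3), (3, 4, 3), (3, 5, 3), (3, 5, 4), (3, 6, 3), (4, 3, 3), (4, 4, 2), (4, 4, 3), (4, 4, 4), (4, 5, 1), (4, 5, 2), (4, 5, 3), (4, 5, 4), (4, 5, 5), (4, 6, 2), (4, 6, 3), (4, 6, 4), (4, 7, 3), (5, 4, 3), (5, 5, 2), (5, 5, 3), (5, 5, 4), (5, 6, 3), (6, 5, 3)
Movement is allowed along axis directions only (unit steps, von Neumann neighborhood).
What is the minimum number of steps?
12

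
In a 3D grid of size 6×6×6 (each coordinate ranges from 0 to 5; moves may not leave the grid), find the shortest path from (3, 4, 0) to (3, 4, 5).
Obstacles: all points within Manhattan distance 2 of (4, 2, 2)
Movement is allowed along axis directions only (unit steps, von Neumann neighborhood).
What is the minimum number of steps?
5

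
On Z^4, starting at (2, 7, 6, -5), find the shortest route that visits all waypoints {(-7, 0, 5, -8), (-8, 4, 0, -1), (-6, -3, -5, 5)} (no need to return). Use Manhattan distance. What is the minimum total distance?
57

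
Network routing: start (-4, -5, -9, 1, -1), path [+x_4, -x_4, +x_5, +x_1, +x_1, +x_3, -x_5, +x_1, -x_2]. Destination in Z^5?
(-1, -6, -8, 1, -1)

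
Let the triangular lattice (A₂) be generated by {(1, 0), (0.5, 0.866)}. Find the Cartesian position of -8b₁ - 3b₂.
(-9.5, -2.598)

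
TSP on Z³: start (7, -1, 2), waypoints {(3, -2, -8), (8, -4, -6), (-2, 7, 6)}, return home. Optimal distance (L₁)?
70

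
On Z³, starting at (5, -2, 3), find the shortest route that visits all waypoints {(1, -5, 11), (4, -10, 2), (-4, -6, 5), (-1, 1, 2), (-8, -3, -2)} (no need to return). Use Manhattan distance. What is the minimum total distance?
67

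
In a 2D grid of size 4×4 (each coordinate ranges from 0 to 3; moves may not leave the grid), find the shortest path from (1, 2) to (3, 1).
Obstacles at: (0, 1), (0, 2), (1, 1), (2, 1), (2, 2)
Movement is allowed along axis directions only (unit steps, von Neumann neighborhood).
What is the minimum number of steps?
5
(one shortest path: (1, 2) → (1, 3) → (2, 3) → (3, 3) → (3, 2) → (3, 1))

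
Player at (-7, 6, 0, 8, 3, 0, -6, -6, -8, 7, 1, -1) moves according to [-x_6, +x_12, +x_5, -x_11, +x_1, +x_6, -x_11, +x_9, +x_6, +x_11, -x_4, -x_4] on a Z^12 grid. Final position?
(-6, 6, 0, 6, 4, 1, -6, -6, -7, 7, 0, 0)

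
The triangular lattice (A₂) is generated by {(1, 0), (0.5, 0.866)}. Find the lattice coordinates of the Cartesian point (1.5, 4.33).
-b₁ + 5b₂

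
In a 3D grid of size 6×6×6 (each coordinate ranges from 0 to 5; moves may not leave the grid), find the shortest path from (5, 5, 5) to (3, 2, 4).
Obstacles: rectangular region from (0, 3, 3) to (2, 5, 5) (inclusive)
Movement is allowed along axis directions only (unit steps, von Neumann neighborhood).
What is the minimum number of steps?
6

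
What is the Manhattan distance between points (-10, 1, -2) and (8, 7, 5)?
31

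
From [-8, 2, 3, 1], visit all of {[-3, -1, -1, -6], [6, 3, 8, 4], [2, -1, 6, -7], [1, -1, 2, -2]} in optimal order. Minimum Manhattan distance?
61
(one optimal route: (-8, 2, 3, 1) → (-3, -1, -1, -6) → (1, -1, 2, -2) → (2, -1, 6, -7) → (6, 3, 8, 4))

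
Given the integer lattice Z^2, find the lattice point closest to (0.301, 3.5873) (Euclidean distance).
(0, 4)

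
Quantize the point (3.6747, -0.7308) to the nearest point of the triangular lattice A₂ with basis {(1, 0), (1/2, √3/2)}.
(3.5, -0.866)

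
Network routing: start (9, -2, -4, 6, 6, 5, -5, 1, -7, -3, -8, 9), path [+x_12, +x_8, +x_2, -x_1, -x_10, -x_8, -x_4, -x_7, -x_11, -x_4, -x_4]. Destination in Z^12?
(8, -1, -4, 3, 6, 5, -6, 1, -7, -4, -9, 10)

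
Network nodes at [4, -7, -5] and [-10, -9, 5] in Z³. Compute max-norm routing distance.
14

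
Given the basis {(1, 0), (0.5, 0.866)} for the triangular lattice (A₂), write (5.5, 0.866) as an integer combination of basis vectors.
5b₁ + b₂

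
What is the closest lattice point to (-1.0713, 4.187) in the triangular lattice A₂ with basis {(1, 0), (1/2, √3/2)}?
(-1.5, 4.33)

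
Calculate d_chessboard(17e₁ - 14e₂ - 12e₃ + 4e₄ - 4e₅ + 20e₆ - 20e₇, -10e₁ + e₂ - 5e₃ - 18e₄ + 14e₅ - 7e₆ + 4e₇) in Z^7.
27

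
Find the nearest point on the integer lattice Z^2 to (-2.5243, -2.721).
(-3, -3)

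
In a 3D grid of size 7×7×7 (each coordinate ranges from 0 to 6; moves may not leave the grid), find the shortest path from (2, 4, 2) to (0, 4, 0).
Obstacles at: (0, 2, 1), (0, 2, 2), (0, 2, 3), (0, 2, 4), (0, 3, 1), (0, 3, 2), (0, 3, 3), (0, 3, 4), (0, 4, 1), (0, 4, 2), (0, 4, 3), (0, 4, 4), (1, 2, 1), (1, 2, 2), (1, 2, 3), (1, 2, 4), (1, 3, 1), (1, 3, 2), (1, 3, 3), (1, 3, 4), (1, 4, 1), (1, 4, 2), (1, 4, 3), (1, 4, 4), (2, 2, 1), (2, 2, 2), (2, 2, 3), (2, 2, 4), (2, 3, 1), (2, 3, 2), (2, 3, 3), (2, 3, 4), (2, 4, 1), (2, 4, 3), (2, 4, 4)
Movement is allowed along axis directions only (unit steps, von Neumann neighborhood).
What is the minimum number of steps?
6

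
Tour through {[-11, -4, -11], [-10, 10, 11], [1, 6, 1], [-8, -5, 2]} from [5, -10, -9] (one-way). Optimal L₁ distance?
87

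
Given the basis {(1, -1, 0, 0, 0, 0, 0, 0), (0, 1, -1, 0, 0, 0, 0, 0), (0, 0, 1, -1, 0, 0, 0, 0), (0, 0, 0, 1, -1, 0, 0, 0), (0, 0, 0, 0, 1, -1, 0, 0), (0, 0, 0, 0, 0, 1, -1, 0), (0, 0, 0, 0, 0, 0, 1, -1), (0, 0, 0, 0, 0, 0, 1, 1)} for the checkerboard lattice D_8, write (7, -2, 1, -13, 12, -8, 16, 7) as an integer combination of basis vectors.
7b₁ + 5b₂ + 6b₃ - 7b₄ + 5b₅ - 3b₆ + 3b₇ + 10b₈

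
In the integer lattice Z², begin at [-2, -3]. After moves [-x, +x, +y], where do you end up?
(-2, -2)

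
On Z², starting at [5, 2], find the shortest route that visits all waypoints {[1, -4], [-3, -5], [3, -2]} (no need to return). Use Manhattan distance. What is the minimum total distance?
15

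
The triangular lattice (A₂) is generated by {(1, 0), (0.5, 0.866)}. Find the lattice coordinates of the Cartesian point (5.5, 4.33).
3b₁ + 5b₂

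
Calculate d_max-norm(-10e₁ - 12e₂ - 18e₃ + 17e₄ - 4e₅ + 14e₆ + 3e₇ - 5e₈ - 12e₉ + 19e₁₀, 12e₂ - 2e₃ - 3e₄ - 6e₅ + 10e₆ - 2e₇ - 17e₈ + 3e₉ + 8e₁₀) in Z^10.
24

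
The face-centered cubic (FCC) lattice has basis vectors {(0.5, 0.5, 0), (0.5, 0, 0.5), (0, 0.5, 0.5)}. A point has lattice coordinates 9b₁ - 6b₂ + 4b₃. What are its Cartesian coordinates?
(1.5, 6.5, -1)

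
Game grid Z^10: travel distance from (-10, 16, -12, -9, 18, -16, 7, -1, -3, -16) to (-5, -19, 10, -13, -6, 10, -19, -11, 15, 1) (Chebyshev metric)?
35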